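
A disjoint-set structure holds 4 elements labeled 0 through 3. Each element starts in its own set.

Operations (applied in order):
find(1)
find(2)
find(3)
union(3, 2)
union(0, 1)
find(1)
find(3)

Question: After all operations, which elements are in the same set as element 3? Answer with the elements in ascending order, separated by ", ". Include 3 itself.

Answer: 2, 3

Derivation:
Step 1: find(1) -> no change; set of 1 is {1}
Step 2: find(2) -> no change; set of 2 is {2}
Step 3: find(3) -> no change; set of 3 is {3}
Step 4: union(3, 2) -> merged; set of 3 now {2, 3}
Step 5: union(0, 1) -> merged; set of 0 now {0, 1}
Step 6: find(1) -> no change; set of 1 is {0, 1}
Step 7: find(3) -> no change; set of 3 is {2, 3}
Component of 3: {2, 3}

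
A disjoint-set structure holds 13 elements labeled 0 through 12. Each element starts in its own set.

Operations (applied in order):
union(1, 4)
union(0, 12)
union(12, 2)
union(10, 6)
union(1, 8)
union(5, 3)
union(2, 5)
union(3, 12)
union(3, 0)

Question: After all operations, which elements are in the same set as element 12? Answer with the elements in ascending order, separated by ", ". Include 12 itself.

Answer: 0, 2, 3, 5, 12

Derivation:
Step 1: union(1, 4) -> merged; set of 1 now {1, 4}
Step 2: union(0, 12) -> merged; set of 0 now {0, 12}
Step 3: union(12, 2) -> merged; set of 12 now {0, 2, 12}
Step 4: union(10, 6) -> merged; set of 10 now {6, 10}
Step 5: union(1, 8) -> merged; set of 1 now {1, 4, 8}
Step 6: union(5, 3) -> merged; set of 5 now {3, 5}
Step 7: union(2, 5) -> merged; set of 2 now {0, 2, 3, 5, 12}
Step 8: union(3, 12) -> already same set; set of 3 now {0, 2, 3, 5, 12}
Step 9: union(3, 0) -> already same set; set of 3 now {0, 2, 3, 5, 12}
Component of 12: {0, 2, 3, 5, 12}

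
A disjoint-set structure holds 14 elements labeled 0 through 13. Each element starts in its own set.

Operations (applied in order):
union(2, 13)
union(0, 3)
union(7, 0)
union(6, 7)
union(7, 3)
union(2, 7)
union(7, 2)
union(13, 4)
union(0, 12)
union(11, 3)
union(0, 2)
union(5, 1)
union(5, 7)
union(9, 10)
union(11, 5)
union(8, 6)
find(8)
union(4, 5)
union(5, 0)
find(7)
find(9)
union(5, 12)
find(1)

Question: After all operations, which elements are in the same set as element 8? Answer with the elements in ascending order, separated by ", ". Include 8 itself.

Answer: 0, 1, 2, 3, 4, 5, 6, 7, 8, 11, 12, 13

Derivation:
Step 1: union(2, 13) -> merged; set of 2 now {2, 13}
Step 2: union(0, 3) -> merged; set of 0 now {0, 3}
Step 3: union(7, 0) -> merged; set of 7 now {0, 3, 7}
Step 4: union(6, 7) -> merged; set of 6 now {0, 3, 6, 7}
Step 5: union(7, 3) -> already same set; set of 7 now {0, 3, 6, 7}
Step 6: union(2, 7) -> merged; set of 2 now {0, 2, 3, 6, 7, 13}
Step 7: union(7, 2) -> already same set; set of 7 now {0, 2, 3, 6, 7, 13}
Step 8: union(13, 4) -> merged; set of 13 now {0, 2, 3, 4, 6, 7, 13}
Step 9: union(0, 12) -> merged; set of 0 now {0, 2, 3, 4, 6, 7, 12, 13}
Step 10: union(11, 3) -> merged; set of 11 now {0, 2, 3, 4, 6, 7, 11, 12, 13}
Step 11: union(0, 2) -> already same set; set of 0 now {0, 2, 3, 4, 6, 7, 11, 12, 13}
Step 12: union(5, 1) -> merged; set of 5 now {1, 5}
Step 13: union(5, 7) -> merged; set of 5 now {0, 1, 2, 3, 4, 5, 6, 7, 11, 12, 13}
Step 14: union(9, 10) -> merged; set of 9 now {9, 10}
Step 15: union(11, 5) -> already same set; set of 11 now {0, 1, 2, 3, 4, 5, 6, 7, 11, 12, 13}
Step 16: union(8, 6) -> merged; set of 8 now {0, 1, 2, 3, 4, 5, 6, 7, 8, 11, 12, 13}
Step 17: find(8) -> no change; set of 8 is {0, 1, 2, 3, 4, 5, 6, 7, 8, 11, 12, 13}
Step 18: union(4, 5) -> already same set; set of 4 now {0, 1, 2, 3, 4, 5, 6, 7, 8, 11, 12, 13}
Step 19: union(5, 0) -> already same set; set of 5 now {0, 1, 2, 3, 4, 5, 6, 7, 8, 11, 12, 13}
Step 20: find(7) -> no change; set of 7 is {0, 1, 2, 3, 4, 5, 6, 7, 8, 11, 12, 13}
Step 21: find(9) -> no change; set of 9 is {9, 10}
Step 22: union(5, 12) -> already same set; set of 5 now {0, 1, 2, 3, 4, 5, 6, 7, 8, 11, 12, 13}
Step 23: find(1) -> no change; set of 1 is {0, 1, 2, 3, 4, 5, 6, 7, 8, 11, 12, 13}
Component of 8: {0, 1, 2, 3, 4, 5, 6, 7, 8, 11, 12, 13}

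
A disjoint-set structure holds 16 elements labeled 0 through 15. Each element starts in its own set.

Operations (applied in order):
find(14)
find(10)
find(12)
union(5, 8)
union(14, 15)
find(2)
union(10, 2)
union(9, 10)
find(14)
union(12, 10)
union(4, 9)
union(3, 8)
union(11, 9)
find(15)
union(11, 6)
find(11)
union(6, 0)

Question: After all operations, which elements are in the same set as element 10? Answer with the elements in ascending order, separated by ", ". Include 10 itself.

Answer: 0, 2, 4, 6, 9, 10, 11, 12

Derivation:
Step 1: find(14) -> no change; set of 14 is {14}
Step 2: find(10) -> no change; set of 10 is {10}
Step 3: find(12) -> no change; set of 12 is {12}
Step 4: union(5, 8) -> merged; set of 5 now {5, 8}
Step 5: union(14, 15) -> merged; set of 14 now {14, 15}
Step 6: find(2) -> no change; set of 2 is {2}
Step 7: union(10, 2) -> merged; set of 10 now {2, 10}
Step 8: union(9, 10) -> merged; set of 9 now {2, 9, 10}
Step 9: find(14) -> no change; set of 14 is {14, 15}
Step 10: union(12, 10) -> merged; set of 12 now {2, 9, 10, 12}
Step 11: union(4, 9) -> merged; set of 4 now {2, 4, 9, 10, 12}
Step 12: union(3, 8) -> merged; set of 3 now {3, 5, 8}
Step 13: union(11, 9) -> merged; set of 11 now {2, 4, 9, 10, 11, 12}
Step 14: find(15) -> no change; set of 15 is {14, 15}
Step 15: union(11, 6) -> merged; set of 11 now {2, 4, 6, 9, 10, 11, 12}
Step 16: find(11) -> no change; set of 11 is {2, 4, 6, 9, 10, 11, 12}
Step 17: union(6, 0) -> merged; set of 6 now {0, 2, 4, 6, 9, 10, 11, 12}
Component of 10: {0, 2, 4, 6, 9, 10, 11, 12}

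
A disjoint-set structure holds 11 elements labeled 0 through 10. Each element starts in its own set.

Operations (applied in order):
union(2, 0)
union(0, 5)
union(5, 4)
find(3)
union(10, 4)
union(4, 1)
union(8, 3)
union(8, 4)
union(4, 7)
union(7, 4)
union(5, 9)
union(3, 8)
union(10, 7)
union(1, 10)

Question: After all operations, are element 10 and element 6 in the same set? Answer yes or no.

Answer: no

Derivation:
Step 1: union(2, 0) -> merged; set of 2 now {0, 2}
Step 2: union(0, 5) -> merged; set of 0 now {0, 2, 5}
Step 3: union(5, 4) -> merged; set of 5 now {0, 2, 4, 5}
Step 4: find(3) -> no change; set of 3 is {3}
Step 5: union(10, 4) -> merged; set of 10 now {0, 2, 4, 5, 10}
Step 6: union(4, 1) -> merged; set of 4 now {0, 1, 2, 4, 5, 10}
Step 7: union(8, 3) -> merged; set of 8 now {3, 8}
Step 8: union(8, 4) -> merged; set of 8 now {0, 1, 2, 3, 4, 5, 8, 10}
Step 9: union(4, 7) -> merged; set of 4 now {0, 1, 2, 3, 4, 5, 7, 8, 10}
Step 10: union(7, 4) -> already same set; set of 7 now {0, 1, 2, 3, 4, 5, 7, 8, 10}
Step 11: union(5, 9) -> merged; set of 5 now {0, 1, 2, 3, 4, 5, 7, 8, 9, 10}
Step 12: union(3, 8) -> already same set; set of 3 now {0, 1, 2, 3, 4, 5, 7, 8, 9, 10}
Step 13: union(10, 7) -> already same set; set of 10 now {0, 1, 2, 3, 4, 5, 7, 8, 9, 10}
Step 14: union(1, 10) -> already same set; set of 1 now {0, 1, 2, 3, 4, 5, 7, 8, 9, 10}
Set of 10: {0, 1, 2, 3, 4, 5, 7, 8, 9, 10}; 6 is not a member.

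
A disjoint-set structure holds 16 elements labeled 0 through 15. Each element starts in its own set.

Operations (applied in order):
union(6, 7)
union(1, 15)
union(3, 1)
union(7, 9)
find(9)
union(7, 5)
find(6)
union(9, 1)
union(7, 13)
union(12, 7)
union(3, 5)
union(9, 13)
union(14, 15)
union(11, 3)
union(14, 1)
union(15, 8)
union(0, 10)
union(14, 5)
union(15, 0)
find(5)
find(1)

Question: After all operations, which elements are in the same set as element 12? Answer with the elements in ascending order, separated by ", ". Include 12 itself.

Step 1: union(6, 7) -> merged; set of 6 now {6, 7}
Step 2: union(1, 15) -> merged; set of 1 now {1, 15}
Step 3: union(3, 1) -> merged; set of 3 now {1, 3, 15}
Step 4: union(7, 9) -> merged; set of 7 now {6, 7, 9}
Step 5: find(9) -> no change; set of 9 is {6, 7, 9}
Step 6: union(7, 5) -> merged; set of 7 now {5, 6, 7, 9}
Step 7: find(6) -> no change; set of 6 is {5, 6, 7, 9}
Step 8: union(9, 1) -> merged; set of 9 now {1, 3, 5, 6, 7, 9, 15}
Step 9: union(7, 13) -> merged; set of 7 now {1, 3, 5, 6, 7, 9, 13, 15}
Step 10: union(12, 7) -> merged; set of 12 now {1, 3, 5, 6, 7, 9, 12, 13, 15}
Step 11: union(3, 5) -> already same set; set of 3 now {1, 3, 5, 6, 7, 9, 12, 13, 15}
Step 12: union(9, 13) -> already same set; set of 9 now {1, 3, 5, 6, 7, 9, 12, 13, 15}
Step 13: union(14, 15) -> merged; set of 14 now {1, 3, 5, 6, 7, 9, 12, 13, 14, 15}
Step 14: union(11, 3) -> merged; set of 11 now {1, 3, 5, 6, 7, 9, 11, 12, 13, 14, 15}
Step 15: union(14, 1) -> already same set; set of 14 now {1, 3, 5, 6, 7, 9, 11, 12, 13, 14, 15}
Step 16: union(15, 8) -> merged; set of 15 now {1, 3, 5, 6, 7, 8, 9, 11, 12, 13, 14, 15}
Step 17: union(0, 10) -> merged; set of 0 now {0, 10}
Step 18: union(14, 5) -> already same set; set of 14 now {1, 3, 5, 6, 7, 8, 9, 11, 12, 13, 14, 15}
Step 19: union(15, 0) -> merged; set of 15 now {0, 1, 3, 5, 6, 7, 8, 9, 10, 11, 12, 13, 14, 15}
Step 20: find(5) -> no change; set of 5 is {0, 1, 3, 5, 6, 7, 8, 9, 10, 11, 12, 13, 14, 15}
Step 21: find(1) -> no change; set of 1 is {0, 1, 3, 5, 6, 7, 8, 9, 10, 11, 12, 13, 14, 15}
Component of 12: {0, 1, 3, 5, 6, 7, 8, 9, 10, 11, 12, 13, 14, 15}

Answer: 0, 1, 3, 5, 6, 7, 8, 9, 10, 11, 12, 13, 14, 15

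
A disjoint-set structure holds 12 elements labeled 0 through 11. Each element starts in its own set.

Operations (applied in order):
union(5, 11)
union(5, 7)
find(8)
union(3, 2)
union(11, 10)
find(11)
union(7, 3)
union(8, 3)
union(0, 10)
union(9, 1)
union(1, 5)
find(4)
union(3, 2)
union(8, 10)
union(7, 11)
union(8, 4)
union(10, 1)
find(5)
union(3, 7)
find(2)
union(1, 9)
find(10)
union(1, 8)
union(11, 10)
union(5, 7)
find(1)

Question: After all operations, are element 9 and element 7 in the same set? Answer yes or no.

Step 1: union(5, 11) -> merged; set of 5 now {5, 11}
Step 2: union(5, 7) -> merged; set of 5 now {5, 7, 11}
Step 3: find(8) -> no change; set of 8 is {8}
Step 4: union(3, 2) -> merged; set of 3 now {2, 3}
Step 5: union(11, 10) -> merged; set of 11 now {5, 7, 10, 11}
Step 6: find(11) -> no change; set of 11 is {5, 7, 10, 11}
Step 7: union(7, 3) -> merged; set of 7 now {2, 3, 5, 7, 10, 11}
Step 8: union(8, 3) -> merged; set of 8 now {2, 3, 5, 7, 8, 10, 11}
Step 9: union(0, 10) -> merged; set of 0 now {0, 2, 3, 5, 7, 8, 10, 11}
Step 10: union(9, 1) -> merged; set of 9 now {1, 9}
Step 11: union(1, 5) -> merged; set of 1 now {0, 1, 2, 3, 5, 7, 8, 9, 10, 11}
Step 12: find(4) -> no change; set of 4 is {4}
Step 13: union(3, 2) -> already same set; set of 3 now {0, 1, 2, 3, 5, 7, 8, 9, 10, 11}
Step 14: union(8, 10) -> already same set; set of 8 now {0, 1, 2, 3, 5, 7, 8, 9, 10, 11}
Step 15: union(7, 11) -> already same set; set of 7 now {0, 1, 2, 3, 5, 7, 8, 9, 10, 11}
Step 16: union(8, 4) -> merged; set of 8 now {0, 1, 2, 3, 4, 5, 7, 8, 9, 10, 11}
Step 17: union(10, 1) -> already same set; set of 10 now {0, 1, 2, 3, 4, 5, 7, 8, 9, 10, 11}
Step 18: find(5) -> no change; set of 5 is {0, 1, 2, 3, 4, 5, 7, 8, 9, 10, 11}
Step 19: union(3, 7) -> already same set; set of 3 now {0, 1, 2, 3, 4, 5, 7, 8, 9, 10, 11}
Step 20: find(2) -> no change; set of 2 is {0, 1, 2, 3, 4, 5, 7, 8, 9, 10, 11}
Step 21: union(1, 9) -> already same set; set of 1 now {0, 1, 2, 3, 4, 5, 7, 8, 9, 10, 11}
Step 22: find(10) -> no change; set of 10 is {0, 1, 2, 3, 4, 5, 7, 8, 9, 10, 11}
Step 23: union(1, 8) -> already same set; set of 1 now {0, 1, 2, 3, 4, 5, 7, 8, 9, 10, 11}
Step 24: union(11, 10) -> already same set; set of 11 now {0, 1, 2, 3, 4, 5, 7, 8, 9, 10, 11}
Step 25: union(5, 7) -> already same set; set of 5 now {0, 1, 2, 3, 4, 5, 7, 8, 9, 10, 11}
Step 26: find(1) -> no change; set of 1 is {0, 1, 2, 3, 4, 5, 7, 8, 9, 10, 11}
Set of 9: {0, 1, 2, 3, 4, 5, 7, 8, 9, 10, 11}; 7 is a member.

Answer: yes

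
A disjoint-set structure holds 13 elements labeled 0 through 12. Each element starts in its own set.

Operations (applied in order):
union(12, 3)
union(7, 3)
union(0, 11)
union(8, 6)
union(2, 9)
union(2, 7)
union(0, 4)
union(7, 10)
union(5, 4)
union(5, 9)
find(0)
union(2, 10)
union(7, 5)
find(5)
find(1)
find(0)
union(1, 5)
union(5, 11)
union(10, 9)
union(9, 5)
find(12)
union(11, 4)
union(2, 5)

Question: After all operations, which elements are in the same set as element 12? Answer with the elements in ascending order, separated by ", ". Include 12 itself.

Answer: 0, 1, 2, 3, 4, 5, 7, 9, 10, 11, 12

Derivation:
Step 1: union(12, 3) -> merged; set of 12 now {3, 12}
Step 2: union(7, 3) -> merged; set of 7 now {3, 7, 12}
Step 3: union(0, 11) -> merged; set of 0 now {0, 11}
Step 4: union(8, 6) -> merged; set of 8 now {6, 8}
Step 5: union(2, 9) -> merged; set of 2 now {2, 9}
Step 6: union(2, 7) -> merged; set of 2 now {2, 3, 7, 9, 12}
Step 7: union(0, 4) -> merged; set of 0 now {0, 4, 11}
Step 8: union(7, 10) -> merged; set of 7 now {2, 3, 7, 9, 10, 12}
Step 9: union(5, 4) -> merged; set of 5 now {0, 4, 5, 11}
Step 10: union(5, 9) -> merged; set of 5 now {0, 2, 3, 4, 5, 7, 9, 10, 11, 12}
Step 11: find(0) -> no change; set of 0 is {0, 2, 3, 4, 5, 7, 9, 10, 11, 12}
Step 12: union(2, 10) -> already same set; set of 2 now {0, 2, 3, 4, 5, 7, 9, 10, 11, 12}
Step 13: union(7, 5) -> already same set; set of 7 now {0, 2, 3, 4, 5, 7, 9, 10, 11, 12}
Step 14: find(5) -> no change; set of 5 is {0, 2, 3, 4, 5, 7, 9, 10, 11, 12}
Step 15: find(1) -> no change; set of 1 is {1}
Step 16: find(0) -> no change; set of 0 is {0, 2, 3, 4, 5, 7, 9, 10, 11, 12}
Step 17: union(1, 5) -> merged; set of 1 now {0, 1, 2, 3, 4, 5, 7, 9, 10, 11, 12}
Step 18: union(5, 11) -> already same set; set of 5 now {0, 1, 2, 3, 4, 5, 7, 9, 10, 11, 12}
Step 19: union(10, 9) -> already same set; set of 10 now {0, 1, 2, 3, 4, 5, 7, 9, 10, 11, 12}
Step 20: union(9, 5) -> already same set; set of 9 now {0, 1, 2, 3, 4, 5, 7, 9, 10, 11, 12}
Step 21: find(12) -> no change; set of 12 is {0, 1, 2, 3, 4, 5, 7, 9, 10, 11, 12}
Step 22: union(11, 4) -> already same set; set of 11 now {0, 1, 2, 3, 4, 5, 7, 9, 10, 11, 12}
Step 23: union(2, 5) -> already same set; set of 2 now {0, 1, 2, 3, 4, 5, 7, 9, 10, 11, 12}
Component of 12: {0, 1, 2, 3, 4, 5, 7, 9, 10, 11, 12}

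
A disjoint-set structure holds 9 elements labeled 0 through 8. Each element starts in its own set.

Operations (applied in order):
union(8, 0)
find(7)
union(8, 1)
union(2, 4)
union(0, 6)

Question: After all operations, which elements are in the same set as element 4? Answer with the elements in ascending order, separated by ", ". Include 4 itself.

Answer: 2, 4

Derivation:
Step 1: union(8, 0) -> merged; set of 8 now {0, 8}
Step 2: find(7) -> no change; set of 7 is {7}
Step 3: union(8, 1) -> merged; set of 8 now {0, 1, 8}
Step 4: union(2, 4) -> merged; set of 2 now {2, 4}
Step 5: union(0, 6) -> merged; set of 0 now {0, 1, 6, 8}
Component of 4: {2, 4}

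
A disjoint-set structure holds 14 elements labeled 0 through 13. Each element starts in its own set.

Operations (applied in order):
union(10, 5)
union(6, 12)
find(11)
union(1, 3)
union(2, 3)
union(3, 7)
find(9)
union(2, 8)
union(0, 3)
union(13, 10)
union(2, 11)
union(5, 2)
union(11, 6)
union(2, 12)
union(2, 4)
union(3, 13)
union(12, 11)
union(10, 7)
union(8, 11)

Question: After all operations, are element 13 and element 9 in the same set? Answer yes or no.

Step 1: union(10, 5) -> merged; set of 10 now {5, 10}
Step 2: union(6, 12) -> merged; set of 6 now {6, 12}
Step 3: find(11) -> no change; set of 11 is {11}
Step 4: union(1, 3) -> merged; set of 1 now {1, 3}
Step 5: union(2, 3) -> merged; set of 2 now {1, 2, 3}
Step 6: union(3, 7) -> merged; set of 3 now {1, 2, 3, 7}
Step 7: find(9) -> no change; set of 9 is {9}
Step 8: union(2, 8) -> merged; set of 2 now {1, 2, 3, 7, 8}
Step 9: union(0, 3) -> merged; set of 0 now {0, 1, 2, 3, 7, 8}
Step 10: union(13, 10) -> merged; set of 13 now {5, 10, 13}
Step 11: union(2, 11) -> merged; set of 2 now {0, 1, 2, 3, 7, 8, 11}
Step 12: union(5, 2) -> merged; set of 5 now {0, 1, 2, 3, 5, 7, 8, 10, 11, 13}
Step 13: union(11, 6) -> merged; set of 11 now {0, 1, 2, 3, 5, 6, 7, 8, 10, 11, 12, 13}
Step 14: union(2, 12) -> already same set; set of 2 now {0, 1, 2, 3, 5, 6, 7, 8, 10, 11, 12, 13}
Step 15: union(2, 4) -> merged; set of 2 now {0, 1, 2, 3, 4, 5, 6, 7, 8, 10, 11, 12, 13}
Step 16: union(3, 13) -> already same set; set of 3 now {0, 1, 2, 3, 4, 5, 6, 7, 8, 10, 11, 12, 13}
Step 17: union(12, 11) -> already same set; set of 12 now {0, 1, 2, 3, 4, 5, 6, 7, 8, 10, 11, 12, 13}
Step 18: union(10, 7) -> already same set; set of 10 now {0, 1, 2, 3, 4, 5, 6, 7, 8, 10, 11, 12, 13}
Step 19: union(8, 11) -> already same set; set of 8 now {0, 1, 2, 3, 4, 5, 6, 7, 8, 10, 11, 12, 13}
Set of 13: {0, 1, 2, 3, 4, 5, 6, 7, 8, 10, 11, 12, 13}; 9 is not a member.

Answer: no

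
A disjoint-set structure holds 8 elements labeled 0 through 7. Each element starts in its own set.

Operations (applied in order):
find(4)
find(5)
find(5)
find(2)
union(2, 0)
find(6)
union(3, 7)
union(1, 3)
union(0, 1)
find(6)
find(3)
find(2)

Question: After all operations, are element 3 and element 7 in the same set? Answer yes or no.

Answer: yes

Derivation:
Step 1: find(4) -> no change; set of 4 is {4}
Step 2: find(5) -> no change; set of 5 is {5}
Step 3: find(5) -> no change; set of 5 is {5}
Step 4: find(2) -> no change; set of 2 is {2}
Step 5: union(2, 0) -> merged; set of 2 now {0, 2}
Step 6: find(6) -> no change; set of 6 is {6}
Step 7: union(3, 7) -> merged; set of 3 now {3, 7}
Step 8: union(1, 3) -> merged; set of 1 now {1, 3, 7}
Step 9: union(0, 1) -> merged; set of 0 now {0, 1, 2, 3, 7}
Step 10: find(6) -> no change; set of 6 is {6}
Step 11: find(3) -> no change; set of 3 is {0, 1, 2, 3, 7}
Step 12: find(2) -> no change; set of 2 is {0, 1, 2, 3, 7}
Set of 3: {0, 1, 2, 3, 7}; 7 is a member.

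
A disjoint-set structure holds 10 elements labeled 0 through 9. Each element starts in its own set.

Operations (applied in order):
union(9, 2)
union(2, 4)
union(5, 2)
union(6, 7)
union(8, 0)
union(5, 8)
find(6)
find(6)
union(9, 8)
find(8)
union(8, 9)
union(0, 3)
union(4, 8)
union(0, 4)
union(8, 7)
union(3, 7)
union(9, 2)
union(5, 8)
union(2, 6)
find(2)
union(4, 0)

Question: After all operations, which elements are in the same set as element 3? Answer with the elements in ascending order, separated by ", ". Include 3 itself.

Answer: 0, 2, 3, 4, 5, 6, 7, 8, 9

Derivation:
Step 1: union(9, 2) -> merged; set of 9 now {2, 9}
Step 2: union(2, 4) -> merged; set of 2 now {2, 4, 9}
Step 3: union(5, 2) -> merged; set of 5 now {2, 4, 5, 9}
Step 4: union(6, 7) -> merged; set of 6 now {6, 7}
Step 5: union(8, 0) -> merged; set of 8 now {0, 8}
Step 6: union(5, 8) -> merged; set of 5 now {0, 2, 4, 5, 8, 9}
Step 7: find(6) -> no change; set of 6 is {6, 7}
Step 8: find(6) -> no change; set of 6 is {6, 7}
Step 9: union(9, 8) -> already same set; set of 9 now {0, 2, 4, 5, 8, 9}
Step 10: find(8) -> no change; set of 8 is {0, 2, 4, 5, 8, 9}
Step 11: union(8, 9) -> already same set; set of 8 now {0, 2, 4, 5, 8, 9}
Step 12: union(0, 3) -> merged; set of 0 now {0, 2, 3, 4, 5, 8, 9}
Step 13: union(4, 8) -> already same set; set of 4 now {0, 2, 3, 4, 5, 8, 9}
Step 14: union(0, 4) -> already same set; set of 0 now {0, 2, 3, 4, 5, 8, 9}
Step 15: union(8, 7) -> merged; set of 8 now {0, 2, 3, 4, 5, 6, 7, 8, 9}
Step 16: union(3, 7) -> already same set; set of 3 now {0, 2, 3, 4, 5, 6, 7, 8, 9}
Step 17: union(9, 2) -> already same set; set of 9 now {0, 2, 3, 4, 5, 6, 7, 8, 9}
Step 18: union(5, 8) -> already same set; set of 5 now {0, 2, 3, 4, 5, 6, 7, 8, 9}
Step 19: union(2, 6) -> already same set; set of 2 now {0, 2, 3, 4, 5, 6, 7, 8, 9}
Step 20: find(2) -> no change; set of 2 is {0, 2, 3, 4, 5, 6, 7, 8, 9}
Step 21: union(4, 0) -> already same set; set of 4 now {0, 2, 3, 4, 5, 6, 7, 8, 9}
Component of 3: {0, 2, 3, 4, 5, 6, 7, 8, 9}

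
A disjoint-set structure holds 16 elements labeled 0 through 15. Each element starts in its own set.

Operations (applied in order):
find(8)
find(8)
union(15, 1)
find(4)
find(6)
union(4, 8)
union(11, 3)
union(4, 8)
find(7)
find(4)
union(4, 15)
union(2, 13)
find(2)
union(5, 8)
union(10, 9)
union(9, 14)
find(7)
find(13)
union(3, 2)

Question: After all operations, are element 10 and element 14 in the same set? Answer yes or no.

Answer: yes

Derivation:
Step 1: find(8) -> no change; set of 8 is {8}
Step 2: find(8) -> no change; set of 8 is {8}
Step 3: union(15, 1) -> merged; set of 15 now {1, 15}
Step 4: find(4) -> no change; set of 4 is {4}
Step 5: find(6) -> no change; set of 6 is {6}
Step 6: union(4, 8) -> merged; set of 4 now {4, 8}
Step 7: union(11, 3) -> merged; set of 11 now {3, 11}
Step 8: union(4, 8) -> already same set; set of 4 now {4, 8}
Step 9: find(7) -> no change; set of 7 is {7}
Step 10: find(4) -> no change; set of 4 is {4, 8}
Step 11: union(4, 15) -> merged; set of 4 now {1, 4, 8, 15}
Step 12: union(2, 13) -> merged; set of 2 now {2, 13}
Step 13: find(2) -> no change; set of 2 is {2, 13}
Step 14: union(5, 8) -> merged; set of 5 now {1, 4, 5, 8, 15}
Step 15: union(10, 9) -> merged; set of 10 now {9, 10}
Step 16: union(9, 14) -> merged; set of 9 now {9, 10, 14}
Step 17: find(7) -> no change; set of 7 is {7}
Step 18: find(13) -> no change; set of 13 is {2, 13}
Step 19: union(3, 2) -> merged; set of 3 now {2, 3, 11, 13}
Set of 10: {9, 10, 14}; 14 is a member.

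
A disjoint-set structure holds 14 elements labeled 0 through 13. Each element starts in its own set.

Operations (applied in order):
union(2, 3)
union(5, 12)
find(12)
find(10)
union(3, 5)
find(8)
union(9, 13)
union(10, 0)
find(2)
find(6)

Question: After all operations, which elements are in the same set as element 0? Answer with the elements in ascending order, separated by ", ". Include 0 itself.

Step 1: union(2, 3) -> merged; set of 2 now {2, 3}
Step 2: union(5, 12) -> merged; set of 5 now {5, 12}
Step 3: find(12) -> no change; set of 12 is {5, 12}
Step 4: find(10) -> no change; set of 10 is {10}
Step 5: union(3, 5) -> merged; set of 3 now {2, 3, 5, 12}
Step 6: find(8) -> no change; set of 8 is {8}
Step 7: union(9, 13) -> merged; set of 9 now {9, 13}
Step 8: union(10, 0) -> merged; set of 10 now {0, 10}
Step 9: find(2) -> no change; set of 2 is {2, 3, 5, 12}
Step 10: find(6) -> no change; set of 6 is {6}
Component of 0: {0, 10}

Answer: 0, 10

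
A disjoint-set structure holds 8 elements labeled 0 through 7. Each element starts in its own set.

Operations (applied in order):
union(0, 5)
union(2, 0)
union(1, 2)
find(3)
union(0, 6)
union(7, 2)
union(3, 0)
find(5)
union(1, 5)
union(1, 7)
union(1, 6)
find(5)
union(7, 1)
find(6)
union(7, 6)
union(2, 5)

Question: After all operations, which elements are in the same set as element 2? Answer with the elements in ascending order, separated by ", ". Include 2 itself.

Step 1: union(0, 5) -> merged; set of 0 now {0, 5}
Step 2: union(2, 0) -> merged; set of 2 now {0, 2, 5}
Step 3: union(1, 2) -> merged; set of 1 now {0, 1, 2, 5}
Step 4: find(3) -> no change; set of 3 is {3}
Step 5: union(0, 6) -> merged; set of 0 now {0, 1, 2, 5, 6}
Step 6: union(7, 2) -> merged; set of 7 now {0, 1, 2, 5, 6, 7}
Step 7: union(3, 0) -> merged; set of 3 now {0, 1, 2, 3, 5, 6, 7}
Step 8: find(5) -> no change; set of 5 is {0, 1, 2, 3, 5, 6, 7}
Step 9: union(1, 5) -> already same set; set of 1 now {0, 1, 2, 3, 5, 6, 7}
Step 10: union(1, 7) -> already same set; set of 1 now {0, 1, 2, 3, 5, 6, 7}
Step 11: union(1, 6) -> already same set; set of 1 now {0, 1, 2, 3, 5, 6, 7}
Step 12: find(5) -> no change; set of 5 is {0, 1, 2, 3, 5, 6, 7}
Step 13: union(7, 1) -> already same set; set of 7 now {0, 1, 2, 3, 5, 6, 7}
Step 14: find(6) -> no change; set of 6 is {0, 1, 2, 3, 5, 6, 7}
Step 15: union(7, 6) -> already same set; set of 7 now {0, 1, 2, 3, 5, 6, 7}
Step 16: union(2, 5) -> already same set; set of 2 now {0, 1, 2, 3, 5, 6, 7}
Component of 2: {0, 1, 2, 3, 5, 6, 7}

Answer: 0, 1, 2, 3, 5, 6, 7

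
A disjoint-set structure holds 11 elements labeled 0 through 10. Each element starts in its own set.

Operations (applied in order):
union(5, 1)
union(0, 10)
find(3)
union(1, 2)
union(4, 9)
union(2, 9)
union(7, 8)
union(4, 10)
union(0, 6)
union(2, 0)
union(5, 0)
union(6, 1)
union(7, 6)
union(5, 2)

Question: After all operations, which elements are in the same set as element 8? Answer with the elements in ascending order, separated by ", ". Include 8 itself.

Step 1: union(5, 1) -> merged; set of 5 now {1, 5}
Step 2: union(0, 10) -> merged; set of 0 now {0, 10}
Step 3: find(3) -> no change; set of 3 is {3}
Step 4: union(1, 2) -> merged; set of 1 now {1, 2, 5}
Step 5: union(4, 9) -> merged; set of 4 now {4, 9}
Step 6: union(2, 9) -> merged; set of 2 now {1, 2, 4, 5, 9}
Step 7: union(7, 8) -> merged; set of 7 now {7, 8}
Step 8: union(4, 10) -> merged; set of 4 now {0, 1, 2, 4, 5, 9, 10}
Step 9: union(0, 6) -> merged; set of 0 now {0, 1, 2, 4, 5, 6, 9, 10}
Step 10: union(2, 0) -> already same set; set of 2 now {0, 1, 2, 4, 5, 6, 9, 10}
Step 11: union(5, 0) -> already same set; set of 5 now {0, 1, 2, 4, 5, 6, 9, 10}
Step 12: union(6, 1) -> already same set; set of 6 now {0, 1, 2, 4, 5, 6, 9, 10}
Step 13: union(7, 6) -> merged; set of 7 now {0, 1, 2, 4, 5, 6, 7, 8, 9, 10}
Step 14: union(5, 2) -> already same set; set of 5 now {0, 1, 2, 4, 5, 6, 7, 8, 9, 10}
Component of 8: {0, 1, 2, 4, 5, 6, 7, 8, 9, 10}

Answer: 0, 1, 2, 4, 5, 6, 7, 8, 9, 10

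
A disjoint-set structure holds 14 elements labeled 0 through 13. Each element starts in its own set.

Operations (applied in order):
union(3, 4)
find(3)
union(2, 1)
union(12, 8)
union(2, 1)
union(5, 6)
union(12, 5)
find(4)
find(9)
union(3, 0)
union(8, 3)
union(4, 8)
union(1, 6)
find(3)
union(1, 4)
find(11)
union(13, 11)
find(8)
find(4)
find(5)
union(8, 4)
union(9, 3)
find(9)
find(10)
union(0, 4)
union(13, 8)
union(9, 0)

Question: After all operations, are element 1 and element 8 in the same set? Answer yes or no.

Answer: yes

Derivation:
Step 1: union(3, 4) -> merged; set of 3 now {3, 4}
Step 2: find(3) -> no change; set of 3 is {3, 4}
Step 3: union(2, 1) -> merged; set of 2 now {1, 2}
Step 4: union(12, 8) -> merged; set of 12 now {8, 12}
Step 5: union(2, 1) -> already same set; set of 2 now {1, 2}
Step 6: union(5, 6) -> merged; set of 5 now {5, 6}
Step 7: union(12, 5) -> merged; set of 12 now {5, 6, 8, 12}
Step 8: find(4) -> no change; set of 4 is {3, 4}
Step 9: find(9) -> no change; set of 9 is {9}
Step 10: union(3, 0) -> merged; set of 3 now {0, 3, 4}
Step 11: union(8, 3) -> merged; set of 8 now {0, 3, 4, 5, 6, 8, 12}
Step 12: union(4, 8) -> already same set; set of 4 now {0, 3, 4, 5, 6, 8, 12}
Step 13: union(1, 6) -> merged; set of 1 now {0, 1, 2, 3, 4, 5, 6, 8, 12}
Step 14: find(3) -> no change; set of 3 is {0, 1, 2, 3, 4, 5, 6, 8, 12}
Step 15: union(1, 4) -> already same set; set of 1 now {0, 1, 2, 3, 4, 5, 6, 8, 12}
Step 16: find(11) -> no change; set of 11 is {11}
Step 17: union(13, 11) -> merged; set of 13 now {11, 13}
Step 18: find(8) -> no change; set of 8 is {0, 1, 2, 3, 4, 5, 6, 8, 12}
Step 19: find(4) -> no change; set of 4 is {0, 1, 2, 3, 4, 5, 6, 8, 12}
Step 20: find(5) -> no change; set of 5 is {0, 1, 2, 3, 4, 5, 6, 8, 12}
Step 21: union(8, 4) -> already same set; set of 8 now {0, 1, 2, 3, 4, 5, 6, 8, 12}
Step 22: union(9, 3) -> merged; set of 9 now {0, 1, 2, 3, 4, 5, 6, 8, 9, 12}
Step 23: find(9) -> no change; set of 9 is {0, 1, 2, 3, 4, 5, 6, 8, 9, 12}
Step 24: find(10) -> no change; set of 10 is {10}
Step 25: union(0, 4) -> already same set; set of 0 now {0, 1, 2, 3, 4, 5, 6, 8, 9, 12}
Step 26: union(13, 8) -> merged; set of 13 now {0, 1, 2, 3, 4, 5, 6, 8, 9, 11, 12, 13}
Step 27: union(9, 0) -> already same set; set of 9 now {0, 1, 2, 3, 4, 5, 6, 8, 9, 11, 12, 13}
Set of 1: {0, 1, 2, 3, 4, 5, 6, 8, 9, 11, 12, 13}; 8 is a member.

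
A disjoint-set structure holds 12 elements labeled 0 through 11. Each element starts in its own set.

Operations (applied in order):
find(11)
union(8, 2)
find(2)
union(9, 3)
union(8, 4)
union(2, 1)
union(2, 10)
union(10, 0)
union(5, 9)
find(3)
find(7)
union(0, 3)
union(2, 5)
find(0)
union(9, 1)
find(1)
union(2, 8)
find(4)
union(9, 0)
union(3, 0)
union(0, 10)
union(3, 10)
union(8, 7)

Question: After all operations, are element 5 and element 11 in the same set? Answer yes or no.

Answer: no

Derivation:
Step 1: find(11) -> no change; set of 11 is {11}
Step 2: union(8, 2) -> merged; set of 8 now {2, 8}
Step 3: find(2) -> no change; set of 2 is {2, 8}
Step 4: union(9, 3) -> merged; set of 9 now {3, 9}
Step 5: union(8, 4) -> merged; set of 8 now {2, 4, 8}
Step 6: union(2, 1) -> merged; set of 2 now {1, 2, 4, 8}
Step 7: union(2, 10) -> merged; set of 2 now {1, 2, 4, 8, 10}
Step 8: union(10, 0) -> merged; set of 10 now {0, 1, 2, 4, 8, 10}
Step 9: union(5, 9) -> merged; set of 5 now {3, 5, 9}
Step 10: find(3) -> no change; set of 3 is {3, 5, 9}
Step 11: find(7) -> no change; set of 7 is {7}
Step 12: union(0, 3) -> merged; set of 0 now {0, 1, 2, 3, 4, 5, 8, 9, 10}
Step 13: union(2, 5) -> already same set; set of 2 now {0, 1, 2, 3, 4, 5, 8, 9, 10}
Step 14: find(0) -> no change; set of 0 is {0, 1, 2, 3, 4, 5, 8, 9, 10}
Step 15: union(9, 1) -> already same set; set of 9 now {0, 1, 2, 3, 4, 5, 8, 9, 10}
Step 16: find(1) -> no change; set of 1 is {0, 1, 2, 3, 4, 5, 8, 9, 10}
Step 17: union(2, 8) -> already same set; set of 2 now {0, 1, 2, 3, 4, 5, 8, 9, 10}
Step 18: find(4) -> no change; set of 4 is {0, 1, 2, 3, 4, 5, 8, 9, 10}
Step 19: union(9, 0) -> already same set; set of 9 now {0, 1, 2, 3, 4, 5, 8, 9, 10}
Step 20: union(3, 0) -> already same set; set of 3 now {0, 1, 2, 3, 4, 5, 8, 9, 10}
Step 21: union(0, 10) -> already same set; set of 0 now {0, 1, 2, 3, 4, 5, 8, 9, 10}
Step 22: union(3, 10) -> already same set; set of 3 now {0, 1, 2, 3, 4, 5, 8, 9, 10}
Step 23: union(8, 7) -> merged; set of 8 now {0, 1, 2, 3, 4, 5, 7, 8, 9, 10}
Set of 5: {0, 1, 2, 3, 4, 5, 7, 8, 9, 10}; 11 is not a member.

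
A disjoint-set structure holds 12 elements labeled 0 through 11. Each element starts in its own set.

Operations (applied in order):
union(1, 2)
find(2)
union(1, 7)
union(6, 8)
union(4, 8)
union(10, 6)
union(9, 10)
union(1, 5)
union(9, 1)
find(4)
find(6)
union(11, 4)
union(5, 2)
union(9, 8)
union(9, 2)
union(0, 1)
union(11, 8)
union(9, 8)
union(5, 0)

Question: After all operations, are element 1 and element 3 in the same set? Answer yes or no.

Step 1: union(1, 2) -> merged; set of 1 now {1, 2}
Step 2: find(2) -> no change; set of 2 is {1, 2}
Step 3: union(1, 7) -> merged; set of 1 now {1, 2, 7}
Step 4: union(6, 8) -> merged; set of 6 now {6, 8}
Step 5: union(4, 8) -> merged; set of 4 now {4, 6, 8}
Step 6: union(10, 6) -> merged; set of 10 now {4, 6, 8, 10}
Step 7: union(9, 10) -> merged; set of 9 now {4, 6, 8, 9, 10}
Step 8: union(1, 5) -> merged; set of 1 now {1, 2, 5, 7}
Step 9: union(9, 1) -> merged; set of 9 now {1, 2, 4, 5, 6, 7, 8, 9, 10}
Step 10: find(4) -> no change; set of 4 is {1, 2, 4, 5, 6, 7, 8, 9, 10}
Step 11: find(6) -> no change; set of 6 is {1, 2, 4, 5, 6, 7, 8, 9, 10}
Step 12: union(11, 4) -> merged; set of 11 now {1, 2, 4, 5, 6, 7, 8, 9, 10, 11}
Step 13: union(5, 2) -> already same set; set of 5 now {1, 2, 4, 5, 6, 7, 8, 9, 10, 11}
Step 14: union(9, 8) -> already same set; set of 9 now {1, 2, 4, 5, 6, 7, 8, 9, 10, 11}
Step 15: union(9, 2) -> already same set; set of 9 now {1, 2, 4, 5, 6, 7, 8, 9, 10, 11}
Step 16: union(0, 1) -> merged; set of 0 now {0, 1, 2, 4, 5, 6, 7, 8, 9, 10, 11}
Step 17: union(11, 8) -> already same set; set of 11 now {0, 1, 2, 4, 5, 6, 7, 8, 9, 10, 11}
Step 18: union(9, 8) -> already same set; set of 9 now {0, 1, 2, 4, 5, 6, 7, 8, 9, 10, 11}
Step 19: union(5, 0) -> already same set; set of 5 now {0, 1, 2, 4, 5, 6, 7, 8, 9, 10, 11}
Set of 1: {0, 1, 2, 4, 5, 6, 7, 8, 9, 10, 11}; 3 is not a member.

Answer: no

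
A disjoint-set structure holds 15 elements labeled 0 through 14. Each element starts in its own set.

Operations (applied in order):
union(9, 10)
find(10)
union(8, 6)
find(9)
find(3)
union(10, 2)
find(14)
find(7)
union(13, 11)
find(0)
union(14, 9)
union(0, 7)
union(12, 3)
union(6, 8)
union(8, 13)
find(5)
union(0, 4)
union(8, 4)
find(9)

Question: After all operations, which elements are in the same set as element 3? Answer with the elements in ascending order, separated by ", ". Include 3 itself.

Step 1: union(9, 10) -> merged; set of 9 now {9, 10}
Step 2: find(10) -> no change; set of 10 is {9, 10}
Step 3: union(8, 6) -> merged; set of 8 now {6, 8}
Step 4: find(9) -> no change; set of 9 is {9, 10}
Step 5: find(3) -> no change; set of 3 is {3}
Step 6: union(10, 2) -> merged; set of 10 now {2, 9, 10}
Step 7: find(14) -> no change; set of 14 is {14}
Step 8: find(7) -> no change; set of 7 is {7}
Step 9: union(13, 11) -> merged; set of 13 now {11, 13}
Step 10: find(0) -> no change; set of 0 is {0}
Step 11: union(14, 9) -> merged; set of 14 now {2, 9, 10, 14}
Step 12: union(0, 7) -> merged; set of 0 now {0, 7}
Step 13: union(12, 3) -> merged; set of 12 now {3, 12}
Step 14: union(6, 8) -> already same set; set of 6 now {6, 8}
Step 15: union(8, 13) -> merged; set of 8 now {6, 8, 11, 13}
Step 16: find(5) -> no change; set of 5 is {5}
Step 17: union(0, 4) -> merged; set of 0 now {0, 4, 7}
Step 18: union(8, 4) -> merged; set of 8 now {0, 4, 6, 7, 8, 11, 13}
Step 19: find(9) -> no change; set of 9 is {2, 9, 10, 14}
Component of 3: {3, 12}

Answer: 3, 12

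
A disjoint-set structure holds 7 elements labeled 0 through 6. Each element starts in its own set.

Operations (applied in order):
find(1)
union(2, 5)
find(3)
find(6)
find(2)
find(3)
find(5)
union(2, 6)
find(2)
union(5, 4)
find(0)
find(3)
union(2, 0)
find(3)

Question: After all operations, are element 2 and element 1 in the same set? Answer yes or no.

Step 1: find(1) -> no change; set of 1 is {1}
Step 2: union(2, 5) -> merged; set of 2 now {2, 5}
Step 3: find(3) -> no change; set of 3 is {3}
Step 4: find(6) -> no change; set of 6 is {6}
Step 5: find(2) -> no change; set of 2 is {2, 5}
Step 6: find(3) -> no change; set of 3 is {3}
Step 7: find(5) -> no change; set of 5 is {2, 5}
Step 8: union(2, 6) -> merged; set of 2 now {2, 5, 6}
Step 9: find(2) -> no change; set of 2 is {2, 5, 6}
Step 10: union(5, 4) -> merged; set of 5 now {2, 4, 5, 6}
Step 11: find(0) -> no change; set of 0 is {0}
Step 12: find(3) -> no change; set of 3 is {3}
Step 13: union(2, 0) -> merged; set of 2 now {0, 2, 4, 5, 6}
Step 14: find(3) -> no change; set of 3 is {3}
Set of 2: {0, 2, 4, 5, 6}; 1 is not a member.

Answer: no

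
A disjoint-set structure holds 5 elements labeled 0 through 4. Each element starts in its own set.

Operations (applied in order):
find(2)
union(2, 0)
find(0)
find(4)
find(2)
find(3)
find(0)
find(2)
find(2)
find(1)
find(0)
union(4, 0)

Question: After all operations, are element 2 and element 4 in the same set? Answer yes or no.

Answer: yes

Derivation:
Step 1: find(2) -> no change; set of 2 is {2}
Step 2: union(2, 0) -> merged; set of 2 now {0, 2}
Step 3: find(0) -> no change; set of 0 is {0, 2}
Step 4: find(4) -> no change; set of 4 is {4}
Step 5: find(2) -> no change; set of 2 is {0, 2}
Step 6: find(3) -> no change; set of 3 is {3}
Step 7: find(0) -> no change; set of 0 is {0, 2}
Step 8: find(2) -> no change; set of 2 is {0, 2}
Step 9: find(2) -> no change; set of 2 is {0, 2}
Step 10: find(1) -> no change; set of 1 is {1}
Step 11: find(0) -> no change; set of 0 is {0, 2}
Step 12: union(4, 0) -> merged; set of 4 now {0, 2, 4}
Set of 2: {0, 2, 4}; 4 is a member.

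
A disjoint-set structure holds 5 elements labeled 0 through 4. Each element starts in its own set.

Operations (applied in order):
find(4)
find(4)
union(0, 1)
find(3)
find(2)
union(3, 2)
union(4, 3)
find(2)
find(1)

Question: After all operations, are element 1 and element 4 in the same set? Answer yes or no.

Answer: no

Derivation:
Step 1: find(4) -> no change; set of 4 is {4}
Step 2: find(4) -> no change; set of 4 is {4}
Step 3: union(0, 1) -> merged; set of 0 now {0, 1}
Step 4: find(3) -> no change; set of 3 is {3}
Step 5: find(2) -> no change; set of 2 is {2}
Step 6: union(3, 2) -> merged; set of 3 now {2, 3}
Step 7: union(4, 3) -> merged; set of 4 now {2, 3, 4}
Step 8: find(2) -> no change; set of 2 is {2, 3, 4}
Step 9: find(1) -> no change; set of 1 is {0, 1}
Set of 1: {0, 1}; 4 is not a member.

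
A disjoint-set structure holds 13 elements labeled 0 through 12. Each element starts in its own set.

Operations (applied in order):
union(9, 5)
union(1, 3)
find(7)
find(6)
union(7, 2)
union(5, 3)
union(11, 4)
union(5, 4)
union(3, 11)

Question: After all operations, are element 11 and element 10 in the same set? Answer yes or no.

Step 1: union(9, 5) -> merged; set of 9 now {5, 9}
Step 2: union(1, 3) -> merged; set of 1 now {1, 3}
Step 3: find(7) -> no change; set of 7 is {7}
Step 4: find(6) -> no change; set of 6 is {6}
Step 5: union(7, 2) -> merged; set of 7 now {2, 7}
Step 6: union(5, 3) -> merged; set of 5 now {1, 3, 5, 9}
Step 7: union(11, 4) -> merged; set of 11 now {4, 11}
Step 8: union(5, 4) -> merged; set of 5 now {1, 3, 4, 5, 9, 11}
Step 9: union(3, 11) -> already same set; set of 3 now {1, 3, 4, 5, 9, 11}
Set of 11: {1, 3, 4, 5, 9, 11}; 10 is not a member.

Answer: no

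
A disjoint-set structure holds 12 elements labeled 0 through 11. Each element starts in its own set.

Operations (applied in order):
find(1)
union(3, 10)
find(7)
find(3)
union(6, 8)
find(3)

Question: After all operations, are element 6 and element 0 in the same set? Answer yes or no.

Step 1: find(1) -> no change; set of 1 is {1}
Step 2: union(3, 10) -> merged; set of 3 now {3, 10}
Step 3: find(7) -> no change; set of 7 is {7}
Step 4: find(3) -> no change; set of 3 is {3, 10}
Step 5: union(6, 8) -> merged; set of 6 now {6, 8}
Step 6: find(3) -> no change; set of 3 is {3, 10}
Set of 6: {6, 8}; 0 is not a member.

Answer: no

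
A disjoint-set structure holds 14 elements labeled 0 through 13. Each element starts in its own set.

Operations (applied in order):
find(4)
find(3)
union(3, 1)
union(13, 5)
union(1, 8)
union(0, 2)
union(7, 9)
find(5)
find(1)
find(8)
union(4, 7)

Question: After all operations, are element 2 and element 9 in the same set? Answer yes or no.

Step 1: find(4) -> no change; set of 4 is {4}
Step 2: find(3) -> no change; set of 3 is {3}
Step 3: union(3, 1) -> merged; set of 3 now {1, 3}
Step 4: union(13, 5) -> merged; set of 13 now {5, 13}
Step 5: union(1, 8) -> merged; set of 1 now {1, 3, 8}
Step 6: union(0, 2) -> merged; set of 0 now {0, 2}
Step 7: union(7, 9) -> merged; set of 7 now {7, 9}
Step 8: find(5) -> no change; set of 5 is {5, 13}
Step 9: find(1) -> no change; set of 1 is {1, 3, 8}
Step 10: find(8) -> no change; set of 8 is {1, 3, 8}
Step 11: union(4, 7) -> merged; set of 4 now {4, 7, 9}
Set of 2: {0, 2}; 9 is not a member.

Answer: no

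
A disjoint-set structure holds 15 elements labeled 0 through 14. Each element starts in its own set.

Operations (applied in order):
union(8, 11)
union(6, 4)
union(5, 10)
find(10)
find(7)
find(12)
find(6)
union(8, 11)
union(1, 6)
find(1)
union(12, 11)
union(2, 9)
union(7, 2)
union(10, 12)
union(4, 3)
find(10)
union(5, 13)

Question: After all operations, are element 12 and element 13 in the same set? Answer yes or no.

Answer: yes

Derivation:
Step 1: union(8, 11) -> merged; set of 8 now {8, 11}
Step 2: union(6, 4) -> merged; set of 6 now {4, 6}
Step 3: union(5, 10) -> merged; set of 5 now {5, 10}
Step 4: find(10) -> no change; set of 10 is {5, 10}
Step 5: find(7) -> no change; set of 7 is {7}
Step 6: find(12) -> no change; set of 12 is {12}
Step 7: find(6) -> no change; set of 6 is {4, 6}
Step 8: union(8, 11) -> already same set; set of 8 now {8, 11}
Step 9: union(1, 6) -> merged; set of 1 now {1, 4, 6}
Step 10: find(1) -> no change; set of 1 is {1, 4, 6}
Step 11: union(12, 11) -> merged; set of 12 now {8, 11, 12}
Step 12: union(2, 9) -> merged; set of 2 now {2, 9}
Step 13: union(7, 2) -> merged; set of 7 now {2, 7, 9}
Step 14: union(10, 12) -> merged; set of 10 now {5, 8, 10, 11, 12}
Step 15: union(4, 3) -> merged; set of 4 now {1, 3, 4, 6}
Step 16: find(10) -> no change; set of 10 is {5, 8, 10, 11, 12}
Step 17: union(5, 13) -> merged; set of 5 now {5, 8, 10, 11, 12, 13}
Set of 12: {5, 8, 10, 11, 12, 13}; 13 is a member.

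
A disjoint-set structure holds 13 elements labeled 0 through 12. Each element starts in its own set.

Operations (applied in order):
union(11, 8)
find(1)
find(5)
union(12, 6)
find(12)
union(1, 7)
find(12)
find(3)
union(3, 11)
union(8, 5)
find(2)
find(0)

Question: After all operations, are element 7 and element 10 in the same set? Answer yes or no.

Step 1: union(11, 8) -> merged; set of 11 now {8, 11}
Step 2: find(1) -> no change; set of 1 is {1}
Step 3: find(5) -> no change; set of 5 is {5}
Step 4: union(12, 6) -> merged; set of 12 now {6, 12}
Step 5: find(12) -> no change; set of 12 is {6, 12}
Step 6: union(1, 7) -> merged; set of 1 now {1, 7}
Step 7: find(12) -> no change; set of 12 is {6, 12}
Step 8: find(3) -> no change; set of 3 is {3}
Step 9: union(3, 11) -> merged; set of 3 now {3, 8, 11}
Step 10: union(8, 5) -> merged; set of 8 now {3, 5, 8, 11}
Step 11: find(2) -> no change; set of 2 is {2}
Step 12: find(0) -> no change; set of 0 is {0}
Set of 7: {1, 7}; 10 is not a member.

Answer: no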